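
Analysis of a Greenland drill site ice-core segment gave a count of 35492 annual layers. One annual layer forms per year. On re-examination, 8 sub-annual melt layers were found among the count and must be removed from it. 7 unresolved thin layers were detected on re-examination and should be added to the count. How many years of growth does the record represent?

After corrections the count is 35492 − 8 + 7 = 35491 annual layers.
At one annual layer per year, that is 35491 years.

35491 years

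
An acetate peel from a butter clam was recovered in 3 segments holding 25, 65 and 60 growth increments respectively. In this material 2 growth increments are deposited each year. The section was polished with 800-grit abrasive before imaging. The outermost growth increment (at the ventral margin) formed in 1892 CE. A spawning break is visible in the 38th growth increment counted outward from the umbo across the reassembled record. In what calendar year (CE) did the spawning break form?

1836 CE

Total growth increments = 25 + 65 + 60 = 150.
150 − 38 = 112 growth increments lie beyond the spawning break toward the ventral margin.
112 growth increments at 2 per year is 112 / 2 = 56 years.
1892 − 56 = 1836 CE.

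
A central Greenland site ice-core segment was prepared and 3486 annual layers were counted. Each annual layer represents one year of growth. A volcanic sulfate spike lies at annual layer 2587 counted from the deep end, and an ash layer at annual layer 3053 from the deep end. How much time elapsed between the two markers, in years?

The two markers are separated by 3053 − 2587 = 466 annual layers.
One annual layer per year makes the interval 466 years.

466 years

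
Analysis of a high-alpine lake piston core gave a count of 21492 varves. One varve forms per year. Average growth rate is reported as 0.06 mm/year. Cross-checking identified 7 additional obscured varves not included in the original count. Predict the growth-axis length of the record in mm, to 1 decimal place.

After corrections the count is 21492 + 7 = 21499 varves.
21499 years at 0.06 mm/year gives 0.06 × 21499 = 1289.9 mm.

1289.9 mm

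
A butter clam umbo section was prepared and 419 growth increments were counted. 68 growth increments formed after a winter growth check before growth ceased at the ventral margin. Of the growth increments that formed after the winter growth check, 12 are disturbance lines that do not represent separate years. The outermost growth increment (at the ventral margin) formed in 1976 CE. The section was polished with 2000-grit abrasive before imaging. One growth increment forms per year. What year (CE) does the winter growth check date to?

1920 CE

There are 68 growth increments younger than the winter growth check.
Excluding 12 false growth increments: 68 − 12 = 56.
1976 − 56 = 1920 CE.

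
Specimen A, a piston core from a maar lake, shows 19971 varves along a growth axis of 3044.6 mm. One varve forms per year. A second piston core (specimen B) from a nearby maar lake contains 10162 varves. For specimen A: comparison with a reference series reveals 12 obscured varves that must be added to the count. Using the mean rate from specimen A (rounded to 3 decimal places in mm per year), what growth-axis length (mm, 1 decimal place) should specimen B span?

1544.6 mm

Specimen A: after corrections the count is 19971 + 12 = 19983 varves.
A: 3044.6 mm over 19983 years gives 3044.6 / 19983 ≈ 0.152 mm/year.
B's length ≈ 0.152 × 10162 = 1544.6 mm.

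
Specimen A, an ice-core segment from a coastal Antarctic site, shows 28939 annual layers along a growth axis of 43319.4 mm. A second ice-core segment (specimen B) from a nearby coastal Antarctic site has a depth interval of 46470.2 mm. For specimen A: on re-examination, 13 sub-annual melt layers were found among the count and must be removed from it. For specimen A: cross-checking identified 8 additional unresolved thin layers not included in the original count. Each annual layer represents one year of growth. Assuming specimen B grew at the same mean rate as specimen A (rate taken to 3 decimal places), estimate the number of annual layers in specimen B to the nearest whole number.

31042 annual layers

Specimen A: correcting the raw count gives 28939 − 13 + 8 = 28934 true annual layers.
A: Mean rate = 43319.4 mm / 28934 years ≈ 1.497 mm per year.
For B, 46470.2 / 1.497 = 31042.22 years ≈ 31042 annual layers.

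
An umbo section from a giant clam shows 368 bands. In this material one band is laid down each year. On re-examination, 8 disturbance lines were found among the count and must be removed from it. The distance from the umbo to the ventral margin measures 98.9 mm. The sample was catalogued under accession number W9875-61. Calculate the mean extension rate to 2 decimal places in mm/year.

Adjusted count: 368 − 8 = 360 bands.
Extension rate ≈ 98.9 / 360 = 0.27 mm/year.

0.27 mm/year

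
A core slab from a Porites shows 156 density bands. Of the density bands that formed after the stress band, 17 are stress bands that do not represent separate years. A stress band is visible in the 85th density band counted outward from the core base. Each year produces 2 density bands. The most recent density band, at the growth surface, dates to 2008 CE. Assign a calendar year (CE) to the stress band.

The stress band sits at density band 85 from the core base, so 156 − 85 = 71 density bands formed after it.
Excluding 17 false density bands: 71 − 17 = 54.
Dividing by 2 density bands per year: 54 / 2 = 27 years.
The density band at the growth surface is 2008 CE, so the stress band dates to 2008 − 27 = 1981 CE.

1981 CE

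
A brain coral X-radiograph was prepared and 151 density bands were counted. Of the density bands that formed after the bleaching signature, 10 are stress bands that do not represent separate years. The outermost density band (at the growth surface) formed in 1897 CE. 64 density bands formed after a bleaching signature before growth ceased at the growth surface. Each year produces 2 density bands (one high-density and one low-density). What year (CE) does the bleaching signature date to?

64 density bands post-date the bleaching signature.
Removing the 10 false density bands leaves 64 − 10 = 54 true density bands beyond the bleaching signature.
With 2 density bands per year, 54 / 2 = 27 years.
1897 − 27 = 1870 CE.

1870 CE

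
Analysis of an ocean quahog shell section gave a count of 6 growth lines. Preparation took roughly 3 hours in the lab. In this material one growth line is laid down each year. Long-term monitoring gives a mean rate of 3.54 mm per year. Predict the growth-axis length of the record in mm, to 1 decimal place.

6 years of growth are recorded.
Predicted length = 3.54 mm/year × 6 years = 21.2 mm.

21.2 mm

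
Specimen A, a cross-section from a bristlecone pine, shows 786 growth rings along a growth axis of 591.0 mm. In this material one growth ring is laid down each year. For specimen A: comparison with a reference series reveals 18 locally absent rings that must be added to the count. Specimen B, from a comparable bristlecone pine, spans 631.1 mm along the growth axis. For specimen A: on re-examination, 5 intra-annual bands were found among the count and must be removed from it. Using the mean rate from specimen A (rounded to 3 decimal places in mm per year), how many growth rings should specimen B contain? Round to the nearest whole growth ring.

853 growth rings

Specimen A: after corrections the count is 786 − 5 + 18 = 799 growth rings.
A: Mean rate = 591.0 mm / 799 years ≈ 0.740 mm/yr.
Specimen B: 631.1 mm / 0.740 mm per year = 852.84 years ≈ 853 growth rings.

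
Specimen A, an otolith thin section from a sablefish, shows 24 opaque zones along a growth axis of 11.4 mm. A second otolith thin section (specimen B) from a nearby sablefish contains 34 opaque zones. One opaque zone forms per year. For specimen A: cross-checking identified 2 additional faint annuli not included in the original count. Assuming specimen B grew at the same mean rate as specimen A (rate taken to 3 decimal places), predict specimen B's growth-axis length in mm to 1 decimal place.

14.9 mm

Specimen A: true opaque zone count = 24 + 2 = 26.
A: Extension rate ≈ 11.4 / 26 = 0.438 mm/yr.
Length of B = 0.438 × 34 = 14.9 mm.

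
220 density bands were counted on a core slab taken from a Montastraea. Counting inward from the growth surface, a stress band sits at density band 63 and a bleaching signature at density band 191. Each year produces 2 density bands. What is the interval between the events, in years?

The two markers are separated by 191 − 63 = 128 density bands.
Dividing by 2 density bands per year: 128 / 2 = 64 years.

64 years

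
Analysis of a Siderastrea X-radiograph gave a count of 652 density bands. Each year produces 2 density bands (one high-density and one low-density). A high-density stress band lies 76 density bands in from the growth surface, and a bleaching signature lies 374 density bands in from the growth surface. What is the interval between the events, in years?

Separation: 374 − 76 = 298 density bands.
298 density bands at 2 per year is 298 / 2 = 149 years.

149 years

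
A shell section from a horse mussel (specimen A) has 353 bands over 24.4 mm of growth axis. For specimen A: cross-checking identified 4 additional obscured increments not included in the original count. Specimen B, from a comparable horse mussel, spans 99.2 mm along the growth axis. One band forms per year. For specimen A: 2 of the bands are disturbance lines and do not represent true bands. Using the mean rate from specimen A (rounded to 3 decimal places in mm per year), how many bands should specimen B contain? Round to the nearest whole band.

1438 bands

Specimen A: adjusted count: 353 − 2 + 4 = 355 bands.
A: Extension rate ≈ 24.4 / 355 = 0.069 mm/year.
Specimen B: 99.2 mm / 0.069 mm per year = 1437.68 years ≈ 1438 bands.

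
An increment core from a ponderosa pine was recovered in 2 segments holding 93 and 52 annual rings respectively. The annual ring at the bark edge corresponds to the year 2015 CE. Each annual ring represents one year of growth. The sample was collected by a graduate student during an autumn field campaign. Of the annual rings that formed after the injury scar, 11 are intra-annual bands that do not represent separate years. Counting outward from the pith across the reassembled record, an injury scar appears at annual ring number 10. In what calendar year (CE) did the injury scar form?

Total annual rings = 93 + 52 = 145.
145 − 10 = 135 annual rings lie beyond the injury scar toward the bark edge.
135 − 11 false = 124 true annual rings after the injury scar.
2015 − 124 = 1891 CE.

1891 CE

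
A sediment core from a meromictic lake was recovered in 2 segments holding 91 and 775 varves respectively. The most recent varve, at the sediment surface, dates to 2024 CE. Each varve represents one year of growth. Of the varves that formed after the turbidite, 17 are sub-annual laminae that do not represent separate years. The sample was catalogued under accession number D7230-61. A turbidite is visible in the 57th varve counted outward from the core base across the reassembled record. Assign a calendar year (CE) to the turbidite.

1232 CE

Total varves = 91 + 775 = 866.
The turbidite sits at varve 57 from the core base, so 866 − 57 = 809 varves formed after it.
809 − 17 false = 792 true varves after the turbidite.
2024 − 792 = 1232 CE.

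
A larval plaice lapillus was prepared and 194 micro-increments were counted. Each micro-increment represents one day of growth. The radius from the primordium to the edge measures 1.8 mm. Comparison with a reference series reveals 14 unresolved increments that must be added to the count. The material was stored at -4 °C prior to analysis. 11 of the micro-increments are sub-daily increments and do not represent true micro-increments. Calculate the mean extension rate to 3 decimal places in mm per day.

Adjusted count: 194 − 11 + 14 = 197 micro-increments.
Extension rate ≈ 1.8 / 197 = 0.009 mm per day.

0.009 mm per day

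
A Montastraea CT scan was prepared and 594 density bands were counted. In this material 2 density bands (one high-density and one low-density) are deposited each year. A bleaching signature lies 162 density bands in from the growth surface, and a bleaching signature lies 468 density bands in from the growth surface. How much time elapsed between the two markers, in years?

The two markers are separated by 468 − 162 = 306 density bands.
Dividing by 2 density bands per year: 306 / 2 = 153 years.

153 years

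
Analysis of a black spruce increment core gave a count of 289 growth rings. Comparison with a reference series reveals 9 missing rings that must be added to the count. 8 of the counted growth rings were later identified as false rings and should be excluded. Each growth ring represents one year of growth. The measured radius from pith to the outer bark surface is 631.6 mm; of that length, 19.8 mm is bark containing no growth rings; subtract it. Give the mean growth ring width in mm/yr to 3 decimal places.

2.110 mm/yr

Correcting the raw count gives 289 − 8 + 9 = 290 true growth rings.
Net length = 631.6 − 19.8 = 611.8 mm.
Mean rate = 611.8 mm / 290 years ≈ 2.110 mm/yr.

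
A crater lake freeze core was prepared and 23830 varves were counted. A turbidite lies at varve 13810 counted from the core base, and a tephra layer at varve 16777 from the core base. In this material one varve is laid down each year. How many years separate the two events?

The two markers are separated by 16777 − 13810 = 2967 varves.
That is 2967 years at one varve per year.

2967 years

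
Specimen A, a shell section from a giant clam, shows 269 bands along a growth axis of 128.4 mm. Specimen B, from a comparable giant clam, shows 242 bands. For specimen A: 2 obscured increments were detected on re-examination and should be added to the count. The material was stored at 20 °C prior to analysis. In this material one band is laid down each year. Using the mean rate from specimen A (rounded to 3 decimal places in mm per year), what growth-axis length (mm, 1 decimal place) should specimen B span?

114.7 mm

Specimen A: correcting the raw count gives 269 + 2 = 271 true bands.
A: Mean rate = 128.4 mm / 271 years ≈ 0.474 mm per year.
Length of B = 0.474 × 242 = 114.7 mm.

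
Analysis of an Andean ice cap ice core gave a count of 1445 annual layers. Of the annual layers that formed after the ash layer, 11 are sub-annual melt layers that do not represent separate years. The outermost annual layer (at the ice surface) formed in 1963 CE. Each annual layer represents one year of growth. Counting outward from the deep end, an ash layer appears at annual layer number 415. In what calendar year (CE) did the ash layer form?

944 CE

1445 − 415 = 1030 annual layers lie beyond the ash layer toward the ice surface.
Removing the 11 false annual layers leaves 1030 − 11 = 1019 true annual layers beyond the ash layer.
Counting back 1019 years from 1963 CE places the ash layer in 1963 − 1019 = 944 CE.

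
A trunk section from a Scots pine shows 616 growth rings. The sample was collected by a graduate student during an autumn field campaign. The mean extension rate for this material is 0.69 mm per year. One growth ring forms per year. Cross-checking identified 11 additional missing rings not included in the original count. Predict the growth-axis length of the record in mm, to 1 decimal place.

True growth ring count = 616 + 11 = 627.
627 years at 0.69 mm/year gives 0.69 × 627 = 432.6 mm.

432.6 mm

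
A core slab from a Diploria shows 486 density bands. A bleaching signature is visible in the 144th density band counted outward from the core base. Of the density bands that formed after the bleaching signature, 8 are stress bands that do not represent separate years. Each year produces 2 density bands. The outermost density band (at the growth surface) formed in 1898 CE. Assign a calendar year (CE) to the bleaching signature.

The bleaching signature sits at density band 144 from the core base, so 486 − 144 = 342 density bands formed after it.
Removing the 8 false density bands leaves 342 − 8 = 334 true density bands beyond the bleaching signature.
With 2 density bands per year, 334 / 2 = 167 years.
Counting back 167 years from 1898 CE places the bleaching signature in 1898 − 167 = 1731 CE.

1731 CE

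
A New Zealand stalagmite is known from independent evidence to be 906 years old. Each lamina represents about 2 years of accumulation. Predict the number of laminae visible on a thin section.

Expected laminae: 906 / 2 = 453.
So 453 laminae should be present.

453 laminae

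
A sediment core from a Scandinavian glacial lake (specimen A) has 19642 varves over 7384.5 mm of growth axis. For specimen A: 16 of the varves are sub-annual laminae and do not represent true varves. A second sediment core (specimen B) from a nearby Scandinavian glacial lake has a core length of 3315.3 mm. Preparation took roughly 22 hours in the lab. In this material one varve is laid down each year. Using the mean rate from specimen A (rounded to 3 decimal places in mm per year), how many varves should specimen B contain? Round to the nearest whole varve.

Specimen A: correcting the raw count gives 19642 − 16 = 19626 true varves.
A: Mean rate = 7384.5 mm / 19626 years ≈ 0.376 mm per year.
B spans 3315.3 / 0.376 = 8817.29 years ≈ 8817 varves.

8817 varves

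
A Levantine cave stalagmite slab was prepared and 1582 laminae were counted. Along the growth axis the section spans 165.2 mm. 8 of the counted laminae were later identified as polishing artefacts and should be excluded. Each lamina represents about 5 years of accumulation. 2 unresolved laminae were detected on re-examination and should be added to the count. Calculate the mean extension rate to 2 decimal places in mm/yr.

0.02 mm/yr

True lamina count = 1582 − 8 + 2 = 1576.
1576 laminae at 5 years each span 1576 × 5 = 7880 years.
165.2 mm over 7880 years gives 165.2 / 7880 ≈ 0.02 mm/yr.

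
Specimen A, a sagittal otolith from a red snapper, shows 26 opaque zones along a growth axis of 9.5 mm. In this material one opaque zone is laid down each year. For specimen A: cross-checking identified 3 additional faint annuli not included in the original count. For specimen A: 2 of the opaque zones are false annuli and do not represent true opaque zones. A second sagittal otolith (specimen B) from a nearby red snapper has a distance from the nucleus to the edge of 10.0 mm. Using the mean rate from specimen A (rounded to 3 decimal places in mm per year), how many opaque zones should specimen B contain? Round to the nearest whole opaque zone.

28 opaque zones

Specimen A: after corrections the count is 26 − 2 + 3 = 27 opaque zones.
A: 9.5 mm over 27 years gives 9.5 / 27 ≈ 0.352 mm/year.
B spans 10.0 / 0.352 = 28.41 years ≈ 28 opaque zones.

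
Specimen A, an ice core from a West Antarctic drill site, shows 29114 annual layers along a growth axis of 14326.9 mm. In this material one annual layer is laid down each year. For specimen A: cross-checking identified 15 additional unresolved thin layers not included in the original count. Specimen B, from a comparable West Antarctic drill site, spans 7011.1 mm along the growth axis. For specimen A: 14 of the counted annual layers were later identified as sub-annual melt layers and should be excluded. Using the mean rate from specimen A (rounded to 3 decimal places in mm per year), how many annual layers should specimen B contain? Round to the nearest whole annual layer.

14250 annual layers

Specimen A: true annual layer count = 29114 − 14 + 15 = 29115.
A: 14326.9 mm over 29115 years gives 14326.9 / 29115 ≈ 0.492 mm/year.
Specimen B: 7011.1 mm / 0.492 mm per year = 14250.20 years ≈ 14250 annual layers.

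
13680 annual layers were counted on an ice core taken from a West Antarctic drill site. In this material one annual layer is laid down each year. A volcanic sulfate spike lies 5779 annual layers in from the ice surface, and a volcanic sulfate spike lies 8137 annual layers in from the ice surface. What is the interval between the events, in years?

2358 yr

The two markers are separated by 8137 − 5779 = 2358 annual layers.
At one annual layer per year, 2358 years elapsed between them.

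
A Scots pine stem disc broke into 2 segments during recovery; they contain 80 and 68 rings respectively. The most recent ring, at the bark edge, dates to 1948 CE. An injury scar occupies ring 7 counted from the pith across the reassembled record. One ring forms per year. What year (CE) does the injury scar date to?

1807 CE

Total rings = 80 + 68 = 148.
The injury scar sits at ring 7 from the pith, so 148 − 7 = 141 rings formed after it.
The ring at the bark edge is 1948 CE, so the injury scar dates to 1948 − 141 = 1807 CE.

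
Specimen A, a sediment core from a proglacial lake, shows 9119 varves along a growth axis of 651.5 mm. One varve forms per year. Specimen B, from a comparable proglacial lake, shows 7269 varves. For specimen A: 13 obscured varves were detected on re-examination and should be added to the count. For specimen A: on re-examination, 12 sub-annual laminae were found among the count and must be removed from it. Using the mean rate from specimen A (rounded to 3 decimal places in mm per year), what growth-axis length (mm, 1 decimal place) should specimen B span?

516.1 mm

Specimen A: correcting the raw count gives 9119 − 12 + 13 = 9120 true varves.
A: Mean rate = 651.5 mm / 9120 years ≈ 0.071 mm per year.
B's length ≈ 0.071 × 7269 = 516.1 mm.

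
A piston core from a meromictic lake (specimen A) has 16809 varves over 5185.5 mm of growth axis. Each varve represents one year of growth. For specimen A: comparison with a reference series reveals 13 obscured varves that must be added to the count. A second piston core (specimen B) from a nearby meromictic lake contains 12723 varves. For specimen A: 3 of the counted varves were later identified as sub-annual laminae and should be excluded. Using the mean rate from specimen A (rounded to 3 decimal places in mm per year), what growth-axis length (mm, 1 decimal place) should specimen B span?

Specimen A: true varve count = 16809 − 3 + 13 = 16819.
A: 5185.5 mm over 16819 years gives 5185.5 / 16819 ≈ 0.308 mm/year.
For B, 0.308 mm/year × 12723 years = 3918.7 mm.

3918.7 mm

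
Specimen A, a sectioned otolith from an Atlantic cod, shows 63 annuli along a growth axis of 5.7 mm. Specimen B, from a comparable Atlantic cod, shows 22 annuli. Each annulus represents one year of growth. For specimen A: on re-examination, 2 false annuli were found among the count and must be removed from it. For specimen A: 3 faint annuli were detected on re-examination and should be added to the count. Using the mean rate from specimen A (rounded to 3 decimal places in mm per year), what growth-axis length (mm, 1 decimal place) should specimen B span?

Specimen A: correcting the raw count gives 63 − 2 + 3 = 64 true annuli.
A: Extension rate ≈ 5.7 / 64 = 0.089 mm/year.
B's length ≈ 0.089 × 22 = 2.0 mm.

2.0 mm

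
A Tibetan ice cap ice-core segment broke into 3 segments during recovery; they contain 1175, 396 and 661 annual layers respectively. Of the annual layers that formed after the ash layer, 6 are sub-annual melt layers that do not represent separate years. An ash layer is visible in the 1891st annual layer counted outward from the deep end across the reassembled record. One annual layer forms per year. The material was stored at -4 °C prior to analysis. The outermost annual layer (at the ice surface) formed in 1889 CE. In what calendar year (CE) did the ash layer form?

Total annual layers = 1175 + 396 + 661 = 2232.
Between annual layer 1891 and the ice surface there are 2232 − 1891 = 341 annual layers.
341 − 6 false = 335 true annual layers after the ash layer.
1889 − 335 = 1554 CE.

1554 CE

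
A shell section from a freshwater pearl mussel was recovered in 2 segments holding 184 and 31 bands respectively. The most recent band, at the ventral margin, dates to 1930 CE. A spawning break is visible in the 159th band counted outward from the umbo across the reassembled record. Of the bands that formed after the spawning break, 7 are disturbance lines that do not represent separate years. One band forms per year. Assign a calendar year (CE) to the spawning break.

Total bands = 184 + 31 = 215.
Between band 159 and the ventral margin there are 215 − 159 = 56 bands.
Removing the 7 false bands leaves 56 − 7 = 49 true bands beyond the spawning break.
1930 − 49 = 1881 CE.

1881 CE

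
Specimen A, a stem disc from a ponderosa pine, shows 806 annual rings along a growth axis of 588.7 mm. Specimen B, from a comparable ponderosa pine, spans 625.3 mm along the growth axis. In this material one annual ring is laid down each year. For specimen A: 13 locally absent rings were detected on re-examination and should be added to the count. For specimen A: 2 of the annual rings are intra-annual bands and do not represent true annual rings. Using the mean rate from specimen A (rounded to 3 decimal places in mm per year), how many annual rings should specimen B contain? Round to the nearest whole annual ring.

Specimen A: adjusted count: 806 − 2 + 13 = 817 annual rings.
A: 588.7 mm over 817 years gives 588.7 / 817 ≈ 0.721 mm/yr.
Specimen B: 625.3 mm / 0.721 mm per year = 867.27 years ≈ 867 annual rings.

867 annual rings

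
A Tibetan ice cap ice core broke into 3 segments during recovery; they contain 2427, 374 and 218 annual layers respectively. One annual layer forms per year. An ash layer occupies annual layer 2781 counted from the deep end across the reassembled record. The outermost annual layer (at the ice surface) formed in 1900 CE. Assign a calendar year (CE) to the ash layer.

Total annual layers = 2427 + 374 + 218 = 3019.
3019 − 2781 = 238 annual layers lie beyond the ash layer toward the ice surface.
Counting back 238 years from 1900 CE places the ash layer in 1900 − 238 = 1662 CE.

1662 CE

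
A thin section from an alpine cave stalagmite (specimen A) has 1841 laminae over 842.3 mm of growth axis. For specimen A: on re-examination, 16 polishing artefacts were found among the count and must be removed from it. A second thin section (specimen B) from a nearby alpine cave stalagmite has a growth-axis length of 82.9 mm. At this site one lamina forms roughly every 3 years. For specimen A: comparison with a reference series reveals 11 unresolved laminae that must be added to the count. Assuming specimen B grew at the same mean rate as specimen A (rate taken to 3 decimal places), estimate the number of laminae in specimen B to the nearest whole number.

181 laminae

Specimen A: correcting the raw count gives 1841 − 16 + 11 = 1836 true laminae.
Specimen A: multiplying by 3 years per lamina: 1836 × 3 = 5508 years.
A: Extension rate ≈ 842.3 / 5508 = 0.153 mm/year.
For B, 82.9 / 0.153 = 541.83 years; at 3 years per lamina that is 541.83 / 3 ≈ 181 laminae.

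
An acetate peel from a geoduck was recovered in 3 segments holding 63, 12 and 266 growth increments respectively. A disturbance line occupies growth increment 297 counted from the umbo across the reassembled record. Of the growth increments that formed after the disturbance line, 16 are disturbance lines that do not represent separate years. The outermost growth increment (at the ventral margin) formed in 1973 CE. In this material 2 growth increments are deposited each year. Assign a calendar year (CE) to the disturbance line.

1959 CE

Total growth increments = 63 + 12 + 266 = 341.
Between growth increment 297 and the ventral margin there are 341 − 297 = 44 growth increments.
44 − 16 false = 28 true growth increments after the disturbance line.
28 growth increments at 2 per year is 28 / 2 = 14 years.
1973 − 14 = 1959 CE.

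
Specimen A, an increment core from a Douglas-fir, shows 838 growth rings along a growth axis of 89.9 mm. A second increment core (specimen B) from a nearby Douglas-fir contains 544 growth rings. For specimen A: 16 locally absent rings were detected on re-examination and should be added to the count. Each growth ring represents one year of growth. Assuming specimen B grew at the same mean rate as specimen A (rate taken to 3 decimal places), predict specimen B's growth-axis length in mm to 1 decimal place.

Specimen A: after corrections the count is 838 + 16 = 854 growth rings.
A: 89.9 mm over 854 years gives 89.9 / 854 ≈ 0.105 mm/yr.
B's length ≈ 0.105 × 544 = 57.1 mm.

57.1 mm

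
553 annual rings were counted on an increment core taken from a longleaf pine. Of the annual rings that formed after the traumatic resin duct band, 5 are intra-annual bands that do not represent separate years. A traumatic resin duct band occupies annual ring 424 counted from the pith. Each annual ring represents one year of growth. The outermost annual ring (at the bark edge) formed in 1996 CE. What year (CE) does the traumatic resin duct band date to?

1872 CE

553 − 424 = 129 annual rings lie beyond the traumatic resin duct band toward the bark edge.
129 − 5 false = 124 true annual rings after the traumatic resin duct band.
1996 − 124 = 1872 CE.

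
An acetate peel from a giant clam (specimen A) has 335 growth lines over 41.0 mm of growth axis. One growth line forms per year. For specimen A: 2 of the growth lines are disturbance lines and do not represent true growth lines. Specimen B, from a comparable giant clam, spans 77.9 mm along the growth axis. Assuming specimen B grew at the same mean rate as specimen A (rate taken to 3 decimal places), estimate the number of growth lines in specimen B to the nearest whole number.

633 growth lines

Specimen A: true growth line count = 335 − 2 = 333.
A: 41.0 mm over 333 years gives 41.0 / 333 ≈ 0.123 mm/year.
For B, 77.9 / 0.123 = 633.33 years ≈ 633 growth lines.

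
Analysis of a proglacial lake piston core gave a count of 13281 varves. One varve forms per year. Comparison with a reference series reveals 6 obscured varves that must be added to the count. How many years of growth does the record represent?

13287 years

After corrections the count is 13281 + 6 = 13287 varves.
One varve per year makes the duration 13287 years.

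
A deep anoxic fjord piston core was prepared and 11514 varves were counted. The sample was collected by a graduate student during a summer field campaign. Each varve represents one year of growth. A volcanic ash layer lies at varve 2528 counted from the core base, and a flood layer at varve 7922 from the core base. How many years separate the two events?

7922 − 2528 = 5394 varves lie between the two events.
At one varve per year, 5394 years elapsed between them.

5394 years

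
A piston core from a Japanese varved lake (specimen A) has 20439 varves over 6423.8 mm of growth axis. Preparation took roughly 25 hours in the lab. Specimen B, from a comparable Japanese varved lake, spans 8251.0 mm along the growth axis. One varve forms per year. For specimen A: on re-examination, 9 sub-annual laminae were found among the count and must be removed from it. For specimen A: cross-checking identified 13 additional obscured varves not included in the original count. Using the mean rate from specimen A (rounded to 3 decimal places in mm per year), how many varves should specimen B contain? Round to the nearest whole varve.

26277 varves

Specimen A: after corrections the count is 20439 − 9 + 13 = 20443 varves.
A: Mean rate = 6423.8 mm / 20443 years ≈ 0.314 mm/yr.
B spans 8251.0 / 0.314 = 26277.07 years ≈ 26277 varves.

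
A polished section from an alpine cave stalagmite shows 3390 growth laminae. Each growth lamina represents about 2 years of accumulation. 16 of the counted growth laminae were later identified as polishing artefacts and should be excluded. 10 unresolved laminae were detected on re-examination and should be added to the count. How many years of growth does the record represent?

6768 years

Correcting the raw count gives 3390 − 16 + 10 = 3384 true growth laminae.
Multiplying by 2 years per growth lamina: 3384 × 2 = 6768 years.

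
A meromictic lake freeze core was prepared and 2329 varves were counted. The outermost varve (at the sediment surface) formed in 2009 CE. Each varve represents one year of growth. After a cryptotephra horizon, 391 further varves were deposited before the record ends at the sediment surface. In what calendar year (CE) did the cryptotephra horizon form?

1618 CE

391 varves post-date the cryptotephra horizon.
2009 − 391 = 1618 CE.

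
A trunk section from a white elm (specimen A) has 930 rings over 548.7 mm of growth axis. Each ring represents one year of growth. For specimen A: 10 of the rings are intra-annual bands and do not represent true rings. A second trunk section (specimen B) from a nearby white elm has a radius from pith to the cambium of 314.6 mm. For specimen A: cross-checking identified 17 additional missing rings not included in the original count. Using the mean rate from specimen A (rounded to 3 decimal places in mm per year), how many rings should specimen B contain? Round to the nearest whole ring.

Specimen A: after corrections the count is 930 − 10 + 17 = 937 rings.
A: Mean rate = 548.7 mm / 937 years ≈ 0.586 mm per year.
Specimen B: 314.6 mm / 0.586 mm per year = 536.86 years ≈ 537 rings.

537 rings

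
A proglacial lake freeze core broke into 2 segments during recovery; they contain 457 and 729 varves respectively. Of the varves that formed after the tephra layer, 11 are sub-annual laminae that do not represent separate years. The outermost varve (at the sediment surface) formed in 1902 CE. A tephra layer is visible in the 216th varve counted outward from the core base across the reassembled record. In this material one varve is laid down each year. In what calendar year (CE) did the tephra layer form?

943 CE

Total varves = 457 + 729 = 1186.
The tephra layer sits at varve 216 from the core base, so 1186 − 216 = 970 varves formed after it.
Removing the 11 false varves leaves 970 − 11 = 959 true varves beyond the tephra layer.
Counting back 959 years from 1902 CE places the tephra layer in 1902 − 959 = 943 CE.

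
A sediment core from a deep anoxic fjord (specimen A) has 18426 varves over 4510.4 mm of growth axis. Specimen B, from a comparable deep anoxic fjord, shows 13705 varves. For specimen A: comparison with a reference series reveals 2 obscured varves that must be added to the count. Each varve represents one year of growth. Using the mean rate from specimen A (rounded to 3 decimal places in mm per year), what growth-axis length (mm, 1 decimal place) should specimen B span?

Specimen A: after corrections the count is 18426 + 2 = 18428 varves.
A: Mean rate = 4510.4 mm / 18428 years ≈ 0.245 mm/year.
Length of B = 0.245 × 13705 = 3357.7 mm.

3357.7 mm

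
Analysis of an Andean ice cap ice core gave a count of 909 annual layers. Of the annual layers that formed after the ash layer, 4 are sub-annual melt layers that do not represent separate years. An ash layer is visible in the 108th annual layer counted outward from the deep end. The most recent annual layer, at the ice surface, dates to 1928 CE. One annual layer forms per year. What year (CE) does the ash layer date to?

Between annual layer 108 and the ice surface there are 909 − 108 = 801 annual layers.
Removing the 4 false annual layers leaves 801 − 4 = 797 true annual layers beyond the ash layer.
Counting back 797 years from 1928 CE places the ash layer in 1928 − 797 = 1131 CE.

1131 CE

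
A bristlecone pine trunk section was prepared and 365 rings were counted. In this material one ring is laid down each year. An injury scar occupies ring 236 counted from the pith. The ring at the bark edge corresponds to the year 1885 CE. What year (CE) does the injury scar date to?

365 − 236 = 129 rings lie beyond the injury scar toward the bark edge.
Counting back 129 years from 1885 CE places the injury scar in 1885 − 129 = 1756 CE.

1756 CE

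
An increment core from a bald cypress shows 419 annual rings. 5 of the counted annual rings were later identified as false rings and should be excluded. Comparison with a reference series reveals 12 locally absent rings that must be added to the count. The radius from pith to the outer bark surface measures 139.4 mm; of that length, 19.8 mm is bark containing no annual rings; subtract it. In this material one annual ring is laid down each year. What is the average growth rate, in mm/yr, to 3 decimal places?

Correcting the raw count gives 419 − 5 + 12 = 426 true annual rings.
Net length = 139.4 − 19.8 = 119.6 mm.
Mean rate = 119.6 mm / 426 years ≈ 0.281 mm/yr.

0.281 mm/yr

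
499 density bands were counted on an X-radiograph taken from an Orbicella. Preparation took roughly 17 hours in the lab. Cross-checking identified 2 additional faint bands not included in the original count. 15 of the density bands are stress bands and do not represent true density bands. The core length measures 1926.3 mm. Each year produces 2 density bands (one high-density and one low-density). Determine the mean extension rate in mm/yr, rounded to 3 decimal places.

7.927 mm/yr

Correcting the raw count gives 499 − 15 + 2 = 486 true density bands.
Dividing by 2 density bands per year: 486 / 2 = 243 years.
1926.3 mm over 243 years gives 1926.3 / 243 ≈ 7.927 mm/yr.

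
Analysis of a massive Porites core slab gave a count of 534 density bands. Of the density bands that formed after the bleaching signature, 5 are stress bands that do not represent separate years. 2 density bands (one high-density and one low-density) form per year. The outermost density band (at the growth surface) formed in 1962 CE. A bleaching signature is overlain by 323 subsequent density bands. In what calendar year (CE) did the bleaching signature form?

323 density bands post-date the bleaching signature.
323 − 5 false = 318 true density bands after the bleaching signature.
Dividing by 2 density bands per year: 318 / 2 = 159 years.
The density band at the growth surface is 1962 CE, so the bleaching signature dates to 1962 − 159 = 1803 CE.

1803 CE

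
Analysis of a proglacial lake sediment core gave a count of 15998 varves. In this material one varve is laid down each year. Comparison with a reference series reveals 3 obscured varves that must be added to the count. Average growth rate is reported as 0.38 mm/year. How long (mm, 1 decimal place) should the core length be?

6080.4 mm

True varve count = 15998 + 3 = 16001.
Predicted length = 0.38 mm/year × 16001 years = 6080.4 mm.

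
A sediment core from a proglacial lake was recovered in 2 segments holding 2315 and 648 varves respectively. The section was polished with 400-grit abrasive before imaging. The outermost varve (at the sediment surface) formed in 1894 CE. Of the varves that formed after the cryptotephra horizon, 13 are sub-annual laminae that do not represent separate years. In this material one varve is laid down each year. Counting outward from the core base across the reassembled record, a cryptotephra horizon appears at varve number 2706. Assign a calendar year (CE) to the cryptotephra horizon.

1650 CE

Total varves = 2315 + 648 = 2963.
2963 − 2706 = 257 varves lie beyond the cryptotephra horizon toward the sediment surface.
Removing the 13 false varves leaves 257 − 13 = 244 true varves beyond the cryptotephra horizon.
Counting back 244 years from 1894 CE places the cryptotephra horizon in 1894 − 244 = 1650 CE.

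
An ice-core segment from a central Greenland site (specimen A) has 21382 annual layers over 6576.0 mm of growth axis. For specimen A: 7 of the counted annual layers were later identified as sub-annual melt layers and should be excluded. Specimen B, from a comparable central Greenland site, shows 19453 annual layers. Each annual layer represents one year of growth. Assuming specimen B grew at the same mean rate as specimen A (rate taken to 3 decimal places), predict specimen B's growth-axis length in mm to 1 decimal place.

Specimen A: true annual layer count = 21382 − 7 = 21375.
A: Mean rate = 6576.0 mm / 21375 years ≈ 0.308 mm/year.
B's length ≈ 0.308 × 19453 = 5991.5 mm.

5991.5 mm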